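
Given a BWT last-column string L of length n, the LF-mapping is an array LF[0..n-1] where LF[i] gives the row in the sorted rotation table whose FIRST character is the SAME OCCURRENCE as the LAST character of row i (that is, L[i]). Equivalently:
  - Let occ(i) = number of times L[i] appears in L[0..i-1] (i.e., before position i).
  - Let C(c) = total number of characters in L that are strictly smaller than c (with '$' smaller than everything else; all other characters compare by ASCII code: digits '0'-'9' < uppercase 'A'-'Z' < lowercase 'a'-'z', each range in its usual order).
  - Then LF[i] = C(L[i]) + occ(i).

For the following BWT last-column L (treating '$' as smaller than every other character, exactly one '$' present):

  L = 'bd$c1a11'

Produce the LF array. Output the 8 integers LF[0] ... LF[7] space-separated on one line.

Char counts: '$':1, '1':3, 'a':1, 'b':1, 'c':1, 'd':1
C (first-col start): C('$')=0, C('1')=1, C('a')=4, C('b')=5, C('c')=6, C('d')=7
L[0]='b': occ=0, LF[0]=C('b')+0=5+0=5
L[1]='d': occ=0, LF[1]=C('d')+0=7+0=7
L[2]='$': occ=0, LF[2]=C('$')+0=0+0=0
L[3]='c': occ=0, LF[3]=C('c')+0=6+0=6
L[4]='1': occ=0, LF[4]=C('1')+0=1+0=1
L[5]='a': occ=0, LF[5]=C('a')+0=4+0=4
L[6]='1': occ=1, LF[6]=C('1')+1=1+1=2
L[7]='1': occ=2, LF[7]=C('1')+2=1+2=3

Answer: 5 7 0 6 1 4 2 3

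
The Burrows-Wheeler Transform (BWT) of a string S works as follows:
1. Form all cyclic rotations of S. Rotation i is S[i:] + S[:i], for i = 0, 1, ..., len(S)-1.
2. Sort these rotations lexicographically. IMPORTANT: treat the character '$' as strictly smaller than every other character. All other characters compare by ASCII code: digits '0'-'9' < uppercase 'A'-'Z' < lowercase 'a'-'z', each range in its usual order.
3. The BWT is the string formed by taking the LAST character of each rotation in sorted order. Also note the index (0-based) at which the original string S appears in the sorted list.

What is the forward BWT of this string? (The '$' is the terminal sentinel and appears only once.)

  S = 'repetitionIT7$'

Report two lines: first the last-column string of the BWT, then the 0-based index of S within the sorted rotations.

Answer: 7TnIrpttoie$ie
11

Derivation:
All 14 rotations (rotation i = S[i:]+S[:i]):
  rot[0] = repetitionIT7$
  rot[1] = epetitionIT7$r
  rot[2] = petitionIT7$re
  rot[3] = etitionIT7$rep
  rot[4] = titionIT7$repe
  rot[5] = itionIT7$repet
  rot[6] = tionIT7$repeti
  rot[7] = ionIT7$repetit
  rot[8] = onIT7$repetiti
  rot[9] = nIT7$repetitio
  rot[10] = IT7$repetition
  rot[11] = T7$repetitionI
  rot[12] = 7$repetitionIT
  rot[13] = $repetitionIT7
Sorted (with $ < everything):
  sorted[0] = $repetitionIT7  (last char: '7')
  sorted[1] = 7$repetitionIT  (last char: 'T')
  sorted[2] = IT7$repetition  (last char: 'n')
  sorted[3] = T7$repetitionI  (last char: 'I')
  sorted[4] = epetitionIT7$r  (last char: 'r')
  sorted[5] = etitionIT7$rep  (last char: 'p')
  sorted[6] = ionIT7$repetit  (last char: 't')
  sorted[7] = itionIT7$repet  (last char: 't')
  sorted[8] = nIT7$repetitio  (last char: 'o')
  sorted[9] = onIT7$repetiti  (last char: 'i')
  sorted[10] = petitionIT7$re  (last char: 'e')
  sorted[11] = repetitionIT7$  (last char: '$')
  sorted[12] = tionIT7$repeti  (last char: 'i')
  sorted[13] = titionIT7$repe  (last char: 'e')
Last column: 7TnIrpttoie$ie
Original string S is at sorted index 11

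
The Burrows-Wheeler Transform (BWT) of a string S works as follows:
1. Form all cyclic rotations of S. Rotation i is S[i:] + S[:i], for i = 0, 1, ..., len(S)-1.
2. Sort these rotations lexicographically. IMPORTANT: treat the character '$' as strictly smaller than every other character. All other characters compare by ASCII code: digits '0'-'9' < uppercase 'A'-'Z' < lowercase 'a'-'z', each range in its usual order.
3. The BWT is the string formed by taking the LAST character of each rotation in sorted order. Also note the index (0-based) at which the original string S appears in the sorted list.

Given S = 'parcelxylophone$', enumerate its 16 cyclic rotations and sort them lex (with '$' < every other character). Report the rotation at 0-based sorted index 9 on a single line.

All 16 rotations (rotation i = S[i:]+S[:i]):
  rot[0] = parcelxylophone$
  rot[1] = arcelxylophone$p
  rot[2] = rcelxylophone$pa
  rot[3] = celxylophone$par
  rot[4] = elxylophone$parc
  rot[5] = lxylophone$parce
  rot[6] = xylophone$parcel
  rot[7] = ylophone$parcelx
  rot[8] = lophone$parcelxy
  rot[9] = ophone$parcelxyl
  rot[10] = phone$parcelxylo
  rot[11] = hone$parcelxylop
  rot[12] = one$parcelxyloph
  rot[13] = ne$parcelxylopho
  rot[14] = e$parcelxylophon
  rot[15] = $parcelxylophone
Sorted (with $ < everything):
  sorted[0] = $parcelxylophone
  sorted[1] = arcelxylophone$p
  sorted[2] = celxylophone$par
  sorted[3] = e$parcelxylophon
  sorted[4] = elxylophone$parc
  sorted[5] = hone$parcelxylop
  sorted[6] = lophone$parcelxy
  sorted[7] = lxylophone$parce
  sorted[8] = ne$parcelxylopho
  sorted[9] = one$parcelxyloph
  sorted[10] = ophone$parcelxyl
  sorted[11] = parcelxylophone$
  sorted[12] = phone$parcelxylo
  sorted[13] = rcelxylophone$pa
  sorted[14] = xylophone$parcel
  sorted[15] = ylophone$parcelx
sorted[9] = one$parcelxyloph

Answer: one$parcelxyloph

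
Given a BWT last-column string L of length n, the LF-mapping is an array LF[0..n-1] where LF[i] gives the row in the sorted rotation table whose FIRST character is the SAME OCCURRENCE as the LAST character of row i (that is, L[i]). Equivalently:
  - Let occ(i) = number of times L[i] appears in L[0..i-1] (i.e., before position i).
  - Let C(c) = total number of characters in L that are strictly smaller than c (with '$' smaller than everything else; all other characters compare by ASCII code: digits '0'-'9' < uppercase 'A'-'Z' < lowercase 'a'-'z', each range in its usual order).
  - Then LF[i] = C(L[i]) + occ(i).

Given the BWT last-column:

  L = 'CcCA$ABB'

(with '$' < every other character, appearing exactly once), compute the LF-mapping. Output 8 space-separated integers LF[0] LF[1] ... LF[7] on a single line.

Char counts: '$':1, 'A':2, 'B':2, 'C':2, 'c':1
C (first-col start): C('$')=0, C('A')=1, C('B')=3, C('C')=5, C('c')=7
L[0]='C': occ=0, LF[0]=C('C')+0=5+0=5
L[1]='c': occ=0, LF[1]=C('c')+0=7+0=7
L[2]='C': occ=1, LF[2]=C('C')+1=5+1=6
L[3]='A': occ=0, LF[3]=C('A')+0=1+0=1
L[4]='$': occ=0, LF[4]=C('$')+0=0+0=0
L[5]='A': occ=1, LF[5]=C('A')+1=1+1=2
L[6]='B': occ=0, LF[6]=C('B')+0=3+0=3
L[7]='B': occ=1, LF[7]=C('B')+1=3+1=4

Answer: 5 7 6 1 0 2 3 4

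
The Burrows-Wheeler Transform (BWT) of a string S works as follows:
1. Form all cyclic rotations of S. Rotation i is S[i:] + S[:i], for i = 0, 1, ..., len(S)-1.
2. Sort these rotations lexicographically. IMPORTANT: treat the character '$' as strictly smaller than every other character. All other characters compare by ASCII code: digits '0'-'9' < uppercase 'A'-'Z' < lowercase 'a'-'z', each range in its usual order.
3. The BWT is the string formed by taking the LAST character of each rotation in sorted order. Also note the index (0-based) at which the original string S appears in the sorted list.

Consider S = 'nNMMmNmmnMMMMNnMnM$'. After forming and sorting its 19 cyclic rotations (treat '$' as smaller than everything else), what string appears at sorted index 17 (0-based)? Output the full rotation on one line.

Answer: nMnM$nNMMmNmmnMMMMN

Derivation:
All 19 rotations (rotation i = S[i:]+S[:i]):
  rot[0] = nNMMmNmmnMMMMNnMnM$
  rot[1] = NMMmNmmnMMMMNnMnM$n
  rot[2] = MMmNmmnMMMMNnMnM$nN
  rot[3] = MmNmmnMMMMNnMnM$nNM
  rot[4] = mNmmnMMMMNnMnM$nNMM
  rot[5] = NmmnMMMMNnMnM$nNMMm
  rot[6] = mmnMMMMNnMnM$nNMMmN
  rot[7] = mnMMMMNnMnM$nNMMmNm
  rot[8] = nMMMMNnMnM$nNMMmNmm
  rot[9] = MMMMNnMnM$nNMMmNmmn
  rot[10] = MMMNnMnM$nNMMmNmmnM
  rot[11] = MMNnMnM$nNMMmNmmnMM
  rot[12] = MNnMnM$nNMMmNmmnMMM
  rot[13] = NnMnM$nNMMmNmmnMMMM
  rot[14] = nMnM$nNMMmNmmnMMMMN
  rot[15] = MnM$nNMMmNmmnMMMMNn
  rot[16] = nM$nNMMmNmmnMMMMNnM
  rot[17] = M$nNMMmNmmnMMMMNnMn
  rot[18] = $nNMMmNmmnMMMMNnMnM
Sorted (with $ < everything):
  sorted[0] = $nNMMmNmmnMMMMNnMnM
  sorted[1] = M$nNMMmNmmnMMMMNnMn
  sorted[2] = MMMMNnMnM$nNMMmNmmn
  sorted[3] = MMMNnMnM$nNMMmNmmnM
  sorted[4] = MMNnMnM$nNMMmNmmnMM
  sorted[5] = MMmNmmnMMMMNnMnM$nN
  sorted[6] = MNnMnM$nNMMmNmmnMMM
  sorted[7] = MmNmmnMMMMNnMnM$nNM
  sorted[8] = MnM$nNMMmNmmnMMMMNn
  sorted[9] = NMMmNmmnMMMMNnMnM$n
  sorted[10] = NmmnMMMMNnMnM$nNMMm
  sorted[11] = NnMnM$nNMMmNmmnMMMM
  sorted[12] = mNmmnMMMMNnMnM$nNMM
  sorted[13] = mmnMMMMNnMnM$nNMMmN
  sorted[14] = mnMMMMNnMnM$nNMMmNm
  sorted[15] = nM$nNMMmNmmnMMMMNnM
  sorted[16] = nMMMMNnMnM$nNMMmNmm
  sorted[17] = nMnM$nNMMmNmmnMMMMN
  sorted[18] = nNMMmNmmnMMMMNnMnM$
sorted[17] = nMnM$nNMMmNmmnMMMMN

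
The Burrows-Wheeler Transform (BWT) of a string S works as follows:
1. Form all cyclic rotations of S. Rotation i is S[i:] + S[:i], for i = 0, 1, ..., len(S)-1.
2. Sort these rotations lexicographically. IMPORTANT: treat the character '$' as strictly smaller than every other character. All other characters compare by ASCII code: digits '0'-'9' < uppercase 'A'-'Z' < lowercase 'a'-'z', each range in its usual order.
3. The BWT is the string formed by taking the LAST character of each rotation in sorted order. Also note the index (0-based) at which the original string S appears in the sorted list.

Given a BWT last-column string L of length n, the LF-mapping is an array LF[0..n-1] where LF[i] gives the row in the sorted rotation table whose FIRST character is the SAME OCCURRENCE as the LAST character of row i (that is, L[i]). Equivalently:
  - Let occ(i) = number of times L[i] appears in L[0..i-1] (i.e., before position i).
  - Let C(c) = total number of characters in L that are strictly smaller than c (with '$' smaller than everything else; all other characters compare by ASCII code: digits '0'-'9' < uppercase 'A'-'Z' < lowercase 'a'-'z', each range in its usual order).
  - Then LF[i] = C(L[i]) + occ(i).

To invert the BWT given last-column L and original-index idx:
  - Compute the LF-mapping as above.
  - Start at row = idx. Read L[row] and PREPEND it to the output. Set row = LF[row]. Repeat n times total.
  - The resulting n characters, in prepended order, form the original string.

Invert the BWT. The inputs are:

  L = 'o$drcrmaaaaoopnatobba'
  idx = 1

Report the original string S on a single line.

LF mapping: 13 0 10 18 9 19 11 1 2 3 4 14 15 17 12 5 20 16 7 8 6
Walk LF starting at row 1, prepending L[row]:
  step 1: row=1, L[1]='$', prepend. Next row=LF[1]=0
  step 2: row=0, L[0]='o', prepend. Next row=LF[0]=13
  step 3: row=13, L[13]='p', prepend. Next row=LF[13]=17
  step 4: row=17, L[17]='o', prepend. Next row=LF[17]=16
  step 5: row=16, L[16]='t', prepend. Next row=LF[16]=20
  step 6: row=20, L[20]='a', prepend. Next row=LF[20]=6
  step 7: row=6, L[6]='m', prepend. Next row=LF[6]=11
  step 8: row=11, L[11]='o', prepend. Next row=LF[11]=14
  step 9: row=14, L[14]='n', prepend. Next row=LF[14]=12
  step 10: row=12, L[12]='o', prepend. Next row=LF[12]=15
  step 11: row=15, L[15]='a', prepend. Next row=LF[15]=5
  step 12: row=5, L[5]='r', prepend. Next row=LF[5]=19
  step 13: row=19, L[19]='b', prepend. Next row=LF[19]=8
  step 14: row=8, L[8]='a', prepend. Next row=LF[8]=2
  step 15: row=2, L[2]='d', prepend. Next row=LF[2]=10
  step 16: row=10, L[10]='a', prepend. Next row=LF[10]=4
  step 17: row=4, L[4]='c', prepend. Next row=LF[4]=9
  step 18: row=9, L[9]='a', prepend. Next row=LF[9]=3
  step 19: row=3, L[3]='r', prepend. Next row=LF[3]=18
  step 20: row=18, L[18]='b', prepend. Next row=LF[18]=7
  step 21: row=7, L[7]='a', prepend. Next row=LF[7]=1
Reversed output: abracadabraonomatopo$

Answer: abracadabraonomatopo$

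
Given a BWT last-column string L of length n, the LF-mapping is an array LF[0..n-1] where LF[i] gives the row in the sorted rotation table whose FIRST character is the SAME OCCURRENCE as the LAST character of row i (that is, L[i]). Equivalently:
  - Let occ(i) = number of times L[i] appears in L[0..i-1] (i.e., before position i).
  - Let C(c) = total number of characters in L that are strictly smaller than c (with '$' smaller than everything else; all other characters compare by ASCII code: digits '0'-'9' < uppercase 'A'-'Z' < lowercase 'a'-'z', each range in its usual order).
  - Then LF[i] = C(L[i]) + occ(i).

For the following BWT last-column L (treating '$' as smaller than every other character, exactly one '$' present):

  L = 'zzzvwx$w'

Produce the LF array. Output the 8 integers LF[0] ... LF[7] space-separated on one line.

Answer: 5 6 7 1 2 4 0 3

Derivation:
Char counts: '$':1, 'v':1, 'w':2, 'x':1, 'z':3
C (first-col start): C('$')=0, C('v')=1, C('w')=2, C('x')=4, C('z')=5
L[0]='z': occ=0, LF[0]=C('z')+0=5+0=5
L[1]='z': occ=1, LF[1]=C('z')+1=5+1=6
L[2]='z': occ=2, LF[2]=C('z')+2=5+2=7
L[3]='v': occ=0, LF[3]=C('v')+0=1+0=1
L[4]='w': occ=0, LF[4]=C('w')+0=2+0=2
L[5]='x': occ=0, LF[5]=C('x')+0=4+0=4
L[6]='$': occ=0, LF[6]=C('$')+0=0+0=0
L[7]='w': occ=1, LF[7]=C('w')+1=2+1=3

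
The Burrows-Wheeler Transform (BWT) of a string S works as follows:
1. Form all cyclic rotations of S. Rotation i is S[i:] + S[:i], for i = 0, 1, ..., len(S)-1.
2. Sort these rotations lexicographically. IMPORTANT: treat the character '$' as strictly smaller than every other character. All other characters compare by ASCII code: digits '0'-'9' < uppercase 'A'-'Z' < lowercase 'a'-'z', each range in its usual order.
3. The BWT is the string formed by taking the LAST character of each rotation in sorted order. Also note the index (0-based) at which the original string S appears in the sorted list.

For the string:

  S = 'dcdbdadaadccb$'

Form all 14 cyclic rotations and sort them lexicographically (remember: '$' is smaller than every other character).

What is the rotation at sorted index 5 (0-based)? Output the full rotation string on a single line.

All 14 rotations (rotation i = S[i:]+S[:i]):
  rot[0] = dcdbdadaadccb$
  rot[1] = cdbdadaadccb$d
  rot[2] = dbdadaadccb$dc
  rot[3] = bdadaadccb$dcd
  rot[4] = dadaadccb$dcdb
  rot[5] = adaadccb$dcdbd
  rot[6] = daadccb$dcdbda
  rot[7] = aadccb$dcdbdad
  rot[8] = adccb$dcdbdada
  rot[9] = dccb$dcdbdadaa
  rot[10] = ccb$dcdbdadaad
  rot[11] = cb$dcdbdadaadc
  rot[12] = b$dcdbdadaadcc
  rot[13] = $dcdbdadaadccb
Sorted (with $ < everything):
  sorted[0] = $dcdbdadaadccb
  sorted[1] = aadccb$dcdbdad
  sorted[2] = adaadccb$dcdbd
  sorted[3] = adccb$dcdbdada
  sorted[4] = b$dcdbdadaadcc
  sorted[5] = bdadaadccb$dcd
  sorted[6] = cb$dcdbdadaadc
  sorted[7] = ccb$dcdbdadaad
  sorted[8] = cdbdadaadccb$d
  sorted[9] = daadccb$dcdbda
  sorted[10] = dadaadccb$dcdb
  sorted[11] = dbdadaadccb$dc
  sorted[12] = dccb$dcdbdadaa
  sorted[13] = dcdbdadaadccb$
sorted[5] = bdadaadccb$dcd

Answer: bdadaadccb$dcd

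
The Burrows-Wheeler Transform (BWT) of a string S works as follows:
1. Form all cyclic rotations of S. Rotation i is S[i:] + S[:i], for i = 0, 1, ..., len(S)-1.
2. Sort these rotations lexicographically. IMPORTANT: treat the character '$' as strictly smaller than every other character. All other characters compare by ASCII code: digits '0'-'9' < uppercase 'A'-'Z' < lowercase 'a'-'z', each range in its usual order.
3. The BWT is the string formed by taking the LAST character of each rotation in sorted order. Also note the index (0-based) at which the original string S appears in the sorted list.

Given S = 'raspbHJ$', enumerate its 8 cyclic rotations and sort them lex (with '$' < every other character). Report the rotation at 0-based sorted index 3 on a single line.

Answer: aspbHJ$r

Derivation:
All 8 rotations (rotation i = S[i:]+S[:i]):
  rot[0] = raspbHJ$
  rot[1] = aspbHJ$r
  rot[2] = spbHJ$ra
  rot[3] = pbHJ$ras
  rot[4] = bHJ$rasp
  rot[5] = HJ$raspb
  rot[6] = J$raspbH
  rot[7] = $raspbHJ
Sorted (with $ < everything):
  sorted[0] = $raspbHJ
  sorted[1] = HJ$raspb
  sorted[2] = J$raspbH
  sorted[3] = aspbHJ$r
  sorted[4] = bHJ$rasp
  sorted[5] = pbHJ$ras
  sorted[6] = raspbHJ$
  sorted[7] = spbHJ$ra
sorted[3] = aspbHJ$r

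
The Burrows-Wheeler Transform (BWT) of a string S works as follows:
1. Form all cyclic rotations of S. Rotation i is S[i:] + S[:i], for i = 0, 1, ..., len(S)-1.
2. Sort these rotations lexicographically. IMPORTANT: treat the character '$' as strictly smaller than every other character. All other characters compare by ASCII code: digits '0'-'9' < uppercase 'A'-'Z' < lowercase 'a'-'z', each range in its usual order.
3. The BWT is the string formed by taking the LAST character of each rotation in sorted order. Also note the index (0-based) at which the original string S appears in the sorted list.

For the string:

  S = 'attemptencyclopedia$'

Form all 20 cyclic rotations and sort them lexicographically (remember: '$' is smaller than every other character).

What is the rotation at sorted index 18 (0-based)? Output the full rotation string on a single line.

Answer: ttemptencyclopedia$a

Derivation:
All 20 rotations (rotation i = S[i:]+S[:i]):
  rot[0] = attemptencyclopedia$
  rot[1] = ttemptencyclopedia$a
  rot[2] = temptencyclopedia$at
  rot[3] = emptencyclopedia$att
  rot[4] = mptencyclopedia$atte
  rot[5] = ptencyclopedia$attem
  rot[6] = tencyclopedia$attemp
  rot[7] = encyclopedia$attempt
  rot[8] = ncyclopedia$attempte
  rot[9] = cyclopedia$attempten
  rot[10] = yclopedia$attemptenc
  rot[11] = clopedia$attemptency
  rot[12] = lopedia$attemptencyc
  rot[13] = opedia$attemptencycl
  rot[14] = pedia$attemptencyclo
  rot[15] = edia$attemptencyclop
  rot[16] = dia$attemptencyclope
  rot[17] = ia$attemptencycloped
  rot[18] = a$attemptencyclopedi
  rot[19] = $attemptencyclopedia
Sorted (with $ < everything):
  sorted[0] = $attemptencyclopedia
  sorted[1] = a$attemptencyclopedi
  sorted[2] = attemptencyclopedia$
  sorted[3] = clopedia$attemptency
  sorted[4] = cyclopedia$attempten
  sorted[5] = dia$attemptencyclope
  sorted[6] = edia$attemptencyclop
  sorted[7] = emptencyclopedia$att
  sorted[8] = encyclopedia$attempt
  sorted[9] = ia$attemptencycloped
  sorted[10] = lopedia$attemptencyc
  sorted[11] = mptencyclopedia$atte
  sorted[12] = ncyclopedia$attempte
  sorted[13] = opedia$attemptencycl
  sorted[14] = pedia$attemptencyclo
  sorted[15] = ptencyclopedia$attem
  sorted[16] = temptencyclopedia$at
  sorted[17] = tencyclopedia$attemp
  sorted[18] = ttemptencyclopedia$a
  sorted[19] = yclopedia$attemptenc
sorted[18] = ttemptencyclopedia$a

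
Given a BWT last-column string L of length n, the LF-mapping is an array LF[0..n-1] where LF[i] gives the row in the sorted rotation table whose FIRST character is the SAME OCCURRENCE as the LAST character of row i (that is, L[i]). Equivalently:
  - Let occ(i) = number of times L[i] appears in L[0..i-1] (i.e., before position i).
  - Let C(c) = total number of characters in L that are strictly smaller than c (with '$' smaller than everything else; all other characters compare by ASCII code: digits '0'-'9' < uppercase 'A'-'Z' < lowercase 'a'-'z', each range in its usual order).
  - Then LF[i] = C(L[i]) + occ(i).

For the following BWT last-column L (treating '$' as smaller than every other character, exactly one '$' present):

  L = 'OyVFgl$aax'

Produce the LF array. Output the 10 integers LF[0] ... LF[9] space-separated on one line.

Answer: 2 9 3 1 6 7 0 4 5 8

Derivation:
Char counts: '$':1, 'F':1, 'O':1, 'V':1, 'a':2, 'g':1, 'l':1, 'x':1, 'y':1
C (first-col start): C('$')=0, C('F')=1, C('O')=2, C('V')=3, C('a')=4, C('g')=6, C('l')=7, C('x')=8, C('y')=9
L[0]='O': occ=0, LF[0]=C('O')+0=2+0=2
L[1]='y': occ=0, LF[1]=C('y')+0=9+0=9
L[2]='V': occ=0, LF[2]=C('V')+0=3+0=3
L[3]='F': occ=0, LF[3]=C('F')+0=1+0=1
L[4]='g': occ=0, LF[4]=C('g')+0=6+0=6
L[5]='l': occ=0, LF[5]=C('l')+0=7+0=7
L[6]='$': occ=0, LF[6]=C('$')+0=0+0=0
L[7]='a': occ=0, LF[7]=C('a')+0=4+0=4
L[8]='a': occ=1, LF[8]=C('a')+1=4+1=5
L[9]='x': occ=0, LF[9]=C('x')+0=8+0=8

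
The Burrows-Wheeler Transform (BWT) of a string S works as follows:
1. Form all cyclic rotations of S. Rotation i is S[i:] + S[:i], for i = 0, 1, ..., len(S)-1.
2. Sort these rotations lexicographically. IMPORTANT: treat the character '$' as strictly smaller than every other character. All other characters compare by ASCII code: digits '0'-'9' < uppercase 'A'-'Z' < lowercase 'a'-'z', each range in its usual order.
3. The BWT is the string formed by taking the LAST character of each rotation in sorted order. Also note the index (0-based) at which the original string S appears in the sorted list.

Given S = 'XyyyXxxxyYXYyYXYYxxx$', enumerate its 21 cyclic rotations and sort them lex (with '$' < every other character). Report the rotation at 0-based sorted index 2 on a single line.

All 21 rotations (rotation i = S[i:]+S[:i]):
  rot[0] = XyyyXxxxyYXYyYXYYxxx$
  rot[1] = yyyXxxxyYXYyYXYYxxx$X
  rot[2] = yyXxxxyYXYyYXYYxxx$Xy
  rot[3] = yXxxxyYXYyYXYYxxx$Xyy
  rot[4] = XxxxyYXYyYXYYxxx$Xyyy
  rot[5] = xxxyYXYyYXYYxxx$XyyyX
  rot[6] = xxyYXYyYXYYxxx$XyyyXx
  rot[7] = xyYXYyYXYYxxx$XyyyXxx
  rot[8] = yYXYyYXYYxxx$XyyyXxxx
  rot[9] = YXYyYXYYxxx$XyyyXxxxy
  rot[10] = XYyYXYYxxx$XyyyXxxxyY
  rot[11] = YyYXYYxxx$XyyyXxxxyYX
  rot[12] = yYXYYxxx$XyyyXxxxyYXY
  rot[13] = YXYYxxx$XyyyXxxxyYXYy
  rot[14] = XYYxxx$XyyyXxxxyYXYyY
  rot[15] = YYxxx$XyyyXxxxyYXYyYX
  rot[16] = Yxxx$XyyyXxxxyYXYyYXY
  rot[17] = xxx$XyyyXxxxyYXYyYXYY
  rot[18] = xx$XyyyXxxxyYXYyYXYYx
  rot[19] = x$XyyyXxxxyYXYyYXYYxx
  rot[20] = $XyyyXxxxyYXYyYXYYxxx
Sorted (with $ < everything):
  sorted[0] = $XyyyXxxxyYXYyYXYYxxx
  sorted[1] = XYYxxx$XyyyXxxxyYXYyY
  sorted[2] = XYyYXYYxxx$XyyyXxxxyY
  sorted[3] = XxxxyYXYyYXYYxxx$Xyyy
  sorted[4] = XyyyXxxxyYXYyYXYYxxx$
  sorted[5] = YXYYxxx$XyyyXxxxyYXYy
  sorted[6] = YXYyYXYYxxx$XyyyXxxxy
  sorted[7] = YYxxx$XyyyXxxxyYXYyYX
  sorted[8] = Yxxx$XyyyXxxxyYXYyYXY
  sorted[9] = YyYXYYxxx$XyyyXxxxyYX
  sorted[10] = x$XyyyXxxxyYXYyYXYYxx
  sorted[11] = xx$XyyyXxxxyYXYyYXYYx
  sorted[12] = xxx$XyyyXxxxyYXYyYXYY
  sorted[13] = xxxyYXYyYXYYxxx$XyyyX
  sorted[14] = xxyYXYyYXYYxxx$XyyyXx
  sorted[15] = xyYXYyYXYYxxx$XyyyXxx
  sorted[16] = yXxxxyYXYyYXYYxxx$Xyy
  sorted[17] = yYXYYxxx$XyyyXxxxyYXY
  sorted[18] = yYXYyYXYYxxx$XyyyXxxx
  sorted[19] = yyXxxxyYXYyYXYYxxx$Xy
  sorted[20] = yyyXxxxyYXYyYXYYxxx$X
sorted[2] = XYyYXYYxxx$XyyyXxxxyY

Answer: XYyYXYYxxx$XyyyXxxxyY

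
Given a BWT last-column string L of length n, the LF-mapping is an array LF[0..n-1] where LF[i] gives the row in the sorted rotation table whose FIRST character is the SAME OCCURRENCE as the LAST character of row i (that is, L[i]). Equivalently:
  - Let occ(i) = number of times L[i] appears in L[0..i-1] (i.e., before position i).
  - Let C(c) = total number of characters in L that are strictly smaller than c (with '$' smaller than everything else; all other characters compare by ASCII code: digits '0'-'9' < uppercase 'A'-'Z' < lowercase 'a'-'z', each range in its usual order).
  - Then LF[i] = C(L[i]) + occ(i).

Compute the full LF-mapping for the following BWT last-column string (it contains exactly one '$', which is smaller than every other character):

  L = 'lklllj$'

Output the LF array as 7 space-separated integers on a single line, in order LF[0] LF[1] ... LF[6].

Answer: 3 2 4 5 6 1 0

Derivation:
Char counts: '$':1, 'j':1, 'k':1, 'l':4
C (first-col start): C('$')=0, C('j')=1, C('k')=2, C('l')=3
L[0]='l': occ=0, LF[0]=C('l')+0=3+0=3
L[1]='k': occ=0, LF[1]=C('k')+0=2+0=2
L[2]='l': occ=1, LF[2]=C('l')+1=3+1=4
L[3]='l': occ=2, LF[3]=C('l')+2=3+2=5
L[4]='l': occ=3, LF[4]=C('l')+3=3+3=6
L[5]='j': occ=0, LF[5]=C('j')+0=1+0=1
L[6]='$': occ=0, LF[6]=C('$')+0=0+0=0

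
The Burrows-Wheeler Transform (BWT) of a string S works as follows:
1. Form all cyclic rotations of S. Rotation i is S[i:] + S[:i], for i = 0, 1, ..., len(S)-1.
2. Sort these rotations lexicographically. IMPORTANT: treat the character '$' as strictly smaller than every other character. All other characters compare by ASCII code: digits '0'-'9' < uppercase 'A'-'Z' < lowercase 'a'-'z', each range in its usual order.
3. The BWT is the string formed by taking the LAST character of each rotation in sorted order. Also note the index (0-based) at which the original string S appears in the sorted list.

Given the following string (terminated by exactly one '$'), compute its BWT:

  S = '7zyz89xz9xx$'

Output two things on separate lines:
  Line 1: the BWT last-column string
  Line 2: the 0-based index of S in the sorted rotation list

Answer: x$zz8x99zyx7
1

Derivation:
All 12 rotations (rotation i = S[i:]+S[:i]):
  rot[0] = 7zyz89xz9xx$
  rot[1] = zyz89xz9xx$7
  rot[2] = yz89xz9xx$7z
  rot[3] = z89xz9xx$7zy
  rot[4] = 89xz9xx$7zyz
  rot[5] = 9xz9xx$7zyz8
  rot[6] = xz9xx$7zyz89
  rot[7] = z9xx$7zyz89x
  rot[8] = 9xx$7zyz89xz
  rot[9] = xx$7zyz89xz9
  rot[10] = x$7zyz89xz9x
  rot[11] = $7zyz89xz9xx
Sorted (with $ < everything):
  sorted[0] = $7zyz89xz9xx  (last char: 'x')
  sorted[1] = 7zyz89xz9xx$  (last char: '$')
  sorted[2] = 89xz9xx$7zyz  (last char: 'z')
  sorted[3] = 9xx$7zyz89xz  (last char: 'z')
  sorted[4] = 9xz9xx$7zyz8  (last char: '8')
  sorted[5] = x$7zyz89xz9x  (last char: 'x')
  sorted[6] = xx$7zyz89xz9  (last char: '9')
  sorted[7] = xz9xx$7zyz89  (last char: '9')
  sorted[8] = yz89xz9xx$7z  (last char: 'z')
  sorted[9] = z89xz9xx$7zy  (last char: 'y')
  sorted[10] = z9xx$7zyz89x  (last char: 'x')
  sorted[11] = zyz89xz9xx$7  (last char: '7')
Last column: x$zz8x99zyx7
Original string S is at sorted index 1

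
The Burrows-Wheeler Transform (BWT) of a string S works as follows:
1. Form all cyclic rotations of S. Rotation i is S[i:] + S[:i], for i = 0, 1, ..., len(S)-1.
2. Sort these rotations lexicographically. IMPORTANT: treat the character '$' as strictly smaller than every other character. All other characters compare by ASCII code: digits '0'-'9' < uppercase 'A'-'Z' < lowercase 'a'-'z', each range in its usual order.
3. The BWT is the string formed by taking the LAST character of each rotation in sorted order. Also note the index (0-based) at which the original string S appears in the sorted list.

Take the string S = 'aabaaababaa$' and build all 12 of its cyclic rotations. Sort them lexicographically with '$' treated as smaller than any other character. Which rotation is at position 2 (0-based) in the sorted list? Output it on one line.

Answer: aa$aabaaabab

Derivation:
All 12 rotations (rotation i = S[i:]+S[:i]):
  rot[0] = aabaaababaa$
  rot[1] = abaaababaa$a
  rot[2] = baaababaa$aa
  rot[3] = aaababaa$aab
  rot[4] = aababaa$aaba
  rot[5] = ababaa$aabaa
  rot[6] = babaa$aabaaa
  rot[7] = abaa$aabaaab
  rot[8] = baa$aabaaaba
  rot[9] = aa$aabaaabab
  rot[10] = a$aabaaababa
  rot[11] = $aabaaababaa
Sorted (with $ < everything):
  sorted[0] = $aabaaababaa
  sorted[1] = a$aabaaababa
  sorted[2] = aa$aabaaabab
  sorted[3] = aaababaa$aab
  sorted[4] = aabaaababaa$
  sorted[5] = aababaa$aaba
  sorted[6] = abaa$aabaaab
  sorted[7] = abaaababaa$a
  sorted[8] = ababaa$aabaa
  sorted[9] = baa$aabaaaba
  sorted[10] = baaababaa$aa
  sorted[11] = babaa$aabaaa
sorted[2] = aa$aabaaabab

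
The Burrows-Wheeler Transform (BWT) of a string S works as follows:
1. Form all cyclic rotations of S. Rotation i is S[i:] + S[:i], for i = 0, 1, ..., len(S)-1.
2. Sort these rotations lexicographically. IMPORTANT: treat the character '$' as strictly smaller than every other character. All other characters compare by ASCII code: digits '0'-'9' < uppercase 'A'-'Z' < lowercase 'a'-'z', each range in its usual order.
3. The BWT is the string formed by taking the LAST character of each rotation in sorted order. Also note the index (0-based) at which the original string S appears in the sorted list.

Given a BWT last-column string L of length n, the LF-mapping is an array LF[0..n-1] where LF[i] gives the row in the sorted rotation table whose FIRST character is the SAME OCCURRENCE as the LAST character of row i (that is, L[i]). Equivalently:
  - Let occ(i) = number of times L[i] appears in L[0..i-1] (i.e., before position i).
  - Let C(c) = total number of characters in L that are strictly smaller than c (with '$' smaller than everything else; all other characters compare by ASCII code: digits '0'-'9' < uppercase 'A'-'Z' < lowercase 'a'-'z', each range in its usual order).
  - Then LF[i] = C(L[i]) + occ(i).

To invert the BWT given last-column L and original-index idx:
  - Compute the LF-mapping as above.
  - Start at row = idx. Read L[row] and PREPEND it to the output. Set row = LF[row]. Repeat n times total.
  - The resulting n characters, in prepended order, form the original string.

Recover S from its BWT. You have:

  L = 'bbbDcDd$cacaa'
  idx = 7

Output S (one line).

Answer: bDacaccbDadb$

Derivation:
LF mapping: 6 7 8 1 9 2 12 0 10 3 11 4 5
Walk LF starting at row 7, prepending L[row]:
  step 1: row=7, L[7]='$', prepend. Next row=LF[7]=0
  step 2: row=0, L[0]='b', prepend. Next row=LF[0]=6
  step 3: row=6, L[6]='d', prepend. Next row=LF[6]=12
  step 4: row=12, L[12]='a', prepend. Next row=LF[12]=5
  step 5: row=5, L[5]='D', prepend. Next row=LF[5]=2
  step 6: row=2, L[2]='b', prepend. Next row=LF[2]=8
  step 7: row=8, L[8]='c', prepend. Next row=LF[8]=10
  step 8: row=10, L[10]='c', prepend. Next row=LF[10]=11
  step 9: row=11, L[11]='a', prepend. Next row=LF[11]=4
  step 10: row=4, L[4]='c', prepend. Next row=LF[4]=9
  step 11: row=9, L[9]='a', prepend. Next row=LF[9]=3
  step 12: row=3, L[3]='D', prepend. Next row=LF[3]=1
  step 13: row=1, L[1]='b', prepend. Next row=LF[1]=7
Reversed output: bDacaccbDadb$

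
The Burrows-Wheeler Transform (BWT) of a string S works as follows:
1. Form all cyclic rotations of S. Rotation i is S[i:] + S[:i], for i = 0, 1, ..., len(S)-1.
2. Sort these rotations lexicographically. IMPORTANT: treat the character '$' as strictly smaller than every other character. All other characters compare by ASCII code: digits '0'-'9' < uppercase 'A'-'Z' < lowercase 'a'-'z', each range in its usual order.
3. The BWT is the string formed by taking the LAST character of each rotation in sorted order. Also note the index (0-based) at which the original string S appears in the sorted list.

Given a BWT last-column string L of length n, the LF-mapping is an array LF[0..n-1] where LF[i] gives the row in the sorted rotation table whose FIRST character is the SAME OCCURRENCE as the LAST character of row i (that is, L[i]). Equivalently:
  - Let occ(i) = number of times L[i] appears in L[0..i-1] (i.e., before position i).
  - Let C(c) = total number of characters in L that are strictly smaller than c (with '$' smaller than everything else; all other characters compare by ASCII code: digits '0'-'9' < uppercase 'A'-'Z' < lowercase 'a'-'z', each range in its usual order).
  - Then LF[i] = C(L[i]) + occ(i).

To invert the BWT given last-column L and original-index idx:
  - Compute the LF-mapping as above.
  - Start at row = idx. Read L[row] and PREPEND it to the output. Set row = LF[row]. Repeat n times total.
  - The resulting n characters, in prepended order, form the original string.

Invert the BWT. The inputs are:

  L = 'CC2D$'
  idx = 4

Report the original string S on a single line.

LF mapping: 2 3 1 4 0
Walk LF starting at row 4, prepending L[row]:
  step 1: row=4, L[4]='$', prepend. Next row=LF[4]=0
  step 2: row=0, L[0]='C', prepend. Next row=LF[0]=2
  step 3: row=2, L[2]='2', prepend. Next row=LF[2]=1
  step 4: row=1, L[1]='C', prepend. Next row=LF[1]=3
  step 5: row=3, L[3]='D', prepend. Next row=LF[3]=4
Reversed output: DC2C$

Answer: DC2C$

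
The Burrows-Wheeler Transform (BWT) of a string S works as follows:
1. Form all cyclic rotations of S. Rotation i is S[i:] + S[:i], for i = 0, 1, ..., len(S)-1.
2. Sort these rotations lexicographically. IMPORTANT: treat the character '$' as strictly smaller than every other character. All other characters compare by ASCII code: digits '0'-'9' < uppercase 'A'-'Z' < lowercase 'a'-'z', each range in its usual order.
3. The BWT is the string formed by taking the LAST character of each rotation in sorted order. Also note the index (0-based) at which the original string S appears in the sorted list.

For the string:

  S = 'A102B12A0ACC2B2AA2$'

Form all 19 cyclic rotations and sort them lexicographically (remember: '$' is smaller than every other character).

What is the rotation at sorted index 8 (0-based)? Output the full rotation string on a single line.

All 19 rotations (rotation i = S[i:]+S[:i]):
  rot[0] = A102B12A0ACC2B2AA2$
  rot[1] = 102B12A0ACC2B2AA2$A
  rot[2] = 02B12A0ACC2B2AA2$A1
  rot[3] = 2B12A0ACC2B2AA2$A10
  rot[4] = B12A0ACC2B2AA2$A102
  rot[5] = 12A0ACC2B2AA2$A102B
  rot[6] = 2A0ACC2B2AA2$A102B1
  rot[7] = A0ACC2B2AA2$A102B12
  rot[8] = 0ACC2B2AA2$A102B12A
  rot[9] = ACC2B2AA2$A102B12A0
  rot[10] = CC2B2AA2$A102B12A0A
  rot[11] = C2B2AA2$A102B12A0AC
  rot[12] = 2B2AA2$A102B12A0ACC
  rot[13] = B2AA2$A102B12A0ACC2
  rot[14] = 2AA2$A102B12A0ACC2B
  rot[15] = AA2$A102B12A0ACC2B2
  rot[16] = A2$A102B12A0ACC2B2A
  rot[17] = 2$A102B12A0ACC2B2AA
  rot[18] = $A102B12A0ACC2B2AA2
Sorted (with $ < everything):
  sorted[0] = $A102B12A0ACC2B2AA2
  sorted[1] = 02B12A0ACC2B2AA2$A1
  sorted[2] = 0ACC2B2AA2$A102B12A
  sorted[3] = 102B12A0ACC2B2AA2$A
  sorted[4] = 12A0ACC2B2AA2$A102B
  sorted[5] = 2$A102B12A0ACC2B2AA
  sorted[6] = 2A0ACC2B2AA2$A102B1
  sorted[7] = 2AA2$A102B12A0ACC2B
  sorted[8] = 2B12A0ACC2B2AA2$A10
  sorted[9] = 2B2AA2$A102B12A0ACC
  sorted[10] = A0ACC2B2AA2$A102B12
  sorted[11] = A102B12A0ACC2B2AA2$
  sorted[12] = A2$A102B12A0ACC2B2A
  sorted[13] = AA2$A102B12A0ACC2B2
  sorted[14] = ACC2B2AA2$A102B12A0
  sorted[15] = B12A0ACC2B2AA2$A102
  sorted[16] = B2AA2$A102B12A0ACC2
  sorted[17] = C2B2AA2$A102B12A0AC
  sorted[18] = CC2B2AA2$A102B12A0A
sorted[8] = 2B12A0ACC2B2AA2$A10

Answer: 2B12A0ACC2B2AA2$A10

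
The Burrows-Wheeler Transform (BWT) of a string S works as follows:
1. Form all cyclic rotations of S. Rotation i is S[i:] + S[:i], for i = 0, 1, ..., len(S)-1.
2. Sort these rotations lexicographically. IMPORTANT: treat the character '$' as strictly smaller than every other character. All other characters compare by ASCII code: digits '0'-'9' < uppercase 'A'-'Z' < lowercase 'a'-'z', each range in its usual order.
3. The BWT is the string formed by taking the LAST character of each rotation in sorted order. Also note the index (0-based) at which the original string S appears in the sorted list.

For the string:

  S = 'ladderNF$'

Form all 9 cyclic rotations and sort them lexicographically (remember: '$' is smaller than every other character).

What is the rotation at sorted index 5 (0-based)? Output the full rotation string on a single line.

All 9 rotations (rotation i = S[i:]+S[:i]):
  rot[0] = ladderNF$
  rot[1] = adderNF$l
  rot[2] = dderNF$la
  rot[3] = derNF$lad
  rot[4] = erNF$ladd
  rot[5] = rNF$ladde
  rot[6] = NF$ladder
  rot[7] = F$ladderN
  rot[8] = $ladderNF
Sorted (with $ < everything):
  sorted[0] = $ladderNF
  sorted[1] = F$ladderN
  sorted[2] = NF$ladder
  sorted[3] = adderNF$l
  sorted[4] = dderNF$la
  sorted[5] = derNF$lad
  sorted[6] = erNF$ladd
  sorted[7] = ladderNF$
  sorted[8] = rNF$ladde
sorted[5] = derNF$lad

Answer: derNF$lad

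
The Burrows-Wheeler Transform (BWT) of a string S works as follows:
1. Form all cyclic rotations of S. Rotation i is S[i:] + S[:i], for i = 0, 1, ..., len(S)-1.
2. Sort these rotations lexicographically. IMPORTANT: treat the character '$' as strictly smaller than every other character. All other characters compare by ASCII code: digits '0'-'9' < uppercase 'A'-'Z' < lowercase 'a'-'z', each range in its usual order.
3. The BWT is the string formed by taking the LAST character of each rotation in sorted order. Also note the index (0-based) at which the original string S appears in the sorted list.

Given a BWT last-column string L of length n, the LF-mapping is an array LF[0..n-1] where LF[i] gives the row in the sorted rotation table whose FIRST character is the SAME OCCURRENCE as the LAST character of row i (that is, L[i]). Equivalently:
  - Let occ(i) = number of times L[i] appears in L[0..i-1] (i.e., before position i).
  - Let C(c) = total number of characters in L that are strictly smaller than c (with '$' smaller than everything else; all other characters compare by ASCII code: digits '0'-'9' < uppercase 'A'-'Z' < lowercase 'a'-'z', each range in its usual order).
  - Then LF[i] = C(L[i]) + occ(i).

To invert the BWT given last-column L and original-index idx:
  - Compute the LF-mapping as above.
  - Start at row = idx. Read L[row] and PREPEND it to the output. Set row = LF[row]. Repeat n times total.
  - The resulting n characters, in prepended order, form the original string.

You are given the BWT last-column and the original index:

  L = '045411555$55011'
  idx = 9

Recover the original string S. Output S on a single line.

LF mapping: 1 7 9 8 3 4 10 11 12 0 13 14 2 5 6
Walk LF starting at row 9, prepending L[row]:
  step 1: row=9, L[9]='$', prepend. Next row=LF[9]=0
  step 2: row=0, L[0]='0', prepend. Next row=LF[0]=1
  step 3: row=1, L[1]='4', prepend. Next row=LF[1]=7
  step 4: row=7, L[7]='5', prepend. Next row=LF[7]=11
  step 5: row=11, L[11]='5', prepend. Next row=LF[11]=14
  step 6: row=14, L[14]='1', prepend. Next row=LF[14]=6
  step 7: row=6, L[6]='5', prepend. Next row=LF[6]=10
  step 8: row=10, L[10]='5', prepend. Next row=LF[10]=13
  step 9: row=13, L[13]='1', prepend. Next row=LF[13]=5
  step 10: row=5, L[5]='1', prepend. Next row=LF[5]=4
  step 11: row=4, L[4]='1', prepend. Next row=LF[4]=3
  step 12: row=3, L[3]='4', prepend. Next row=LF[3]=8
  step 13: row=8, L[8]='5', prepend. Next row=LF[8]=12
  step 14: row=12, L[12]='0', prepend. Next row=LF[12]=2
  step 15: row=2, L[2]='5', prepend. Next row=LF[2]=9
Reversed output: 50541115515540$

Answer: 50541115515540$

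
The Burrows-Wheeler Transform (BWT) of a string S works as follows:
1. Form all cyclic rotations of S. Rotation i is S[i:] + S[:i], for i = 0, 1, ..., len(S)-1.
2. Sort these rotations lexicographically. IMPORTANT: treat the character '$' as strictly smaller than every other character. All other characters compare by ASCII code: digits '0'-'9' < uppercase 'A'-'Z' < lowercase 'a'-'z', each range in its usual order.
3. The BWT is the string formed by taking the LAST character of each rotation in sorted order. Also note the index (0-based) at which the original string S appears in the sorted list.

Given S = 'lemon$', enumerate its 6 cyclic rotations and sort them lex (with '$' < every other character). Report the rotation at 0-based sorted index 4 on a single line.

All 6 rotations (rotation i = S[i:]+S[:i]):
  rot[0] = lemon$
  rot[1] = emon$l
  rot[2] = mon$le
  rot[3] = on$lem
  rot[4] = n$lemo
  rot[5] = $lemon
Sorted (with $ < everything):
  sorted[0] = $lemon
  sorted[1] = emon$l
  sorted[2] = lemon$
  sorted[3] = mon$le
  sorted[4] = n$lemo
  sorted[5] = on$lem
sorted[4] = n$lemo

Answer: n$lemo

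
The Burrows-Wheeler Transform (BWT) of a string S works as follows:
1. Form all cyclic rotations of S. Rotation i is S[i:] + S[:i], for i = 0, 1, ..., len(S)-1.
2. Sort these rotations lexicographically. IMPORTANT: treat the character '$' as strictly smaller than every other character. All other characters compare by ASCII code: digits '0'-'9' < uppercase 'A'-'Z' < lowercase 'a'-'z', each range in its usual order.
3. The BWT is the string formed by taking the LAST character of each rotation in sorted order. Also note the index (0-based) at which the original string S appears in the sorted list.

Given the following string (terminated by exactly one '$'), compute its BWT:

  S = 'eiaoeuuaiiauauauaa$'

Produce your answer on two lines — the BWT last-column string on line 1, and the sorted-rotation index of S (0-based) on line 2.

Answer: aauuiuui$oeiaaauaae
8

Derivation:
All 19 rotations (rotation i = S[i:]+S[:i]):
  rot[0] = eiaoeuuaiiauauauaa$
  rot[1] = iaoeuuaiiauauauaa$e
  rot[2] = aoeuuaiiauauauaa$ei
  rot[3] = oeuuaiiauauauaa$eia
  rot[4] = euuaiiauauauaa$eiao
  rot[5] = uuaiiauauauaa$eiaoe
  rot[6] = uaiiauauauaa$eiaoeu
  rot[7] = aiiauauauaa$eiaoeuu
  rot[8] = iiauauauaa$eiaoeuua
  rot[9] = iauauauaa$eiaoeuuai
  rot[10] = auauauaa$eiaoeuuaii
  rot[11] = uauauaa$eiaoeuuaiia
  rot[12] = auauaa$eiaoeuuaiiau
  rot[13] = uauaa$eiaoeuuaiiaua
  rot[14] = auaa$eiaoeuuaiiauau
  rot[15] = uaa$eiaoeuuaiiauaua
  rot[16] = aa$eiaoeuuaiiauauau
  rot[17] = a$eiaoeuuaiiauauaua
  rot[18] = $eiaoeuuaiiauauauaa
Sorted (with $ < everything):
  sorted[0] = $eiaoeuuaiiauauauaa  (last char: 'a')
  sorted[1] = a$eiaoeuuaiiauauaua  (last char: 'a')
  sorted[2] = aa$eiaoeuuaiiauauau  (last char: 'u')
  sorted[3] = aiiauauauaa$eiaoeuu  (last char: 'u')
  sorted[4] = aoeuuaiiauauauaa$ei  (last char: 'i')
  sorted[5] = auaa$eiaoeuuaiiauau  (last char: 'u')
  sorted[6] = auauaa$eiaoeuuaiiau  (last char: 'u')
  sorted[7] = auauauaa$eiaoeuuaii  (last char: 'i')
  sorted[8] = eiaoeuuaiiauauauaa$  (last char: '$')
  sorted[9] = euuaiiauauauaa$eiao  (last char: 'o')
  sorted[10] = iaoeuuaiiauauauaa$e  (last char: 'e')
  sorted[11] = iauauauaa$eiaoeuuai  (last char: 'i')
  sorted[12] = iiauauauaa$eiaoeuua  (last char: 'a')
  sorted[13] = oeuuaiiauauauaa$eia  (last char: 'a')
  sorted[14] = uaa$eiaoeuuaiiauaua  (last char: 'a')
  sorted[15] = uaiiauauauaa$eiaoeu  (last char: 'u')
  sorted[16] = uauaa$eiaoeuuaiiaua  (last char: 'a')
  sorted[17] = uauauaa$eiaoeuuaiia  (last char: 'a')
  sorted[18] = uuaiiauauauaa$eiaoe  (last char: 'e')
Last column: aauuiuui$oeiaaauaae
Original string S is at sorted index 8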